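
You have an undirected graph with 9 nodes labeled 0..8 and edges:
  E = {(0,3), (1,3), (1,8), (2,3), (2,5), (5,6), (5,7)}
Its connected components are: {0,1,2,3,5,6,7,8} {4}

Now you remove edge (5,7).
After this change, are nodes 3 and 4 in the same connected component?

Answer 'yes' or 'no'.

Answer: no

Derivation:
Initial components: {0,1,2,3,5,6,7,8} {4}
Removing edge (5,7): it was a bridge — component count 2 -> 3.
New components: {0,1,2,3,5,6,8} {4} {7}
Are 3 and 4 in the same component? no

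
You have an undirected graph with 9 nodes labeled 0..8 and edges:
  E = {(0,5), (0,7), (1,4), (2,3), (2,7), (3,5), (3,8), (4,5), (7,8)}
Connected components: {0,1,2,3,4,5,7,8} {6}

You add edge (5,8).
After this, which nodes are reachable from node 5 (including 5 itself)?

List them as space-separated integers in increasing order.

Answer: 0 1 2 3 4 5 7 8

Derivation:
Before: nodes reachable from 5: {0,1,2,3,4,5,7,8}
Adding (5,8): both endpoints already in same component. Reachability from 5 unchanged.
After: nodes reachable from 5: {0,1,2,3,4,5,7,8}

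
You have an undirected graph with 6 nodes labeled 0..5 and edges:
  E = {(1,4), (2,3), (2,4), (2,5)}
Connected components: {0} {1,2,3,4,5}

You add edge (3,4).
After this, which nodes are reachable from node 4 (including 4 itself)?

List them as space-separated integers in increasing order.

Before: nodes reachable from 4: {1,2,3,4,5}
Adding (3,4): both endpoints already in same component. Reachability from 4 unchanged.
After: nodes reachable from 4: {1,2,3,4,5}

Answer: 1 2 3 4 5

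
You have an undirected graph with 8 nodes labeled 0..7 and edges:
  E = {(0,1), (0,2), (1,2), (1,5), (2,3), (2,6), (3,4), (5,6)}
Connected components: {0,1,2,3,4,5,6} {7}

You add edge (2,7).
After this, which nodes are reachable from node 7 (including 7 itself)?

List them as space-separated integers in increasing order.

Before: nodes reachable from 7: {7}
Adding (2,7): merges 7's component with another. Reachability grows.
After: nodes reachable from 7: {0,1,2,3,4,5,6,7}

Answer: 0 1 2 3 4 5 6 7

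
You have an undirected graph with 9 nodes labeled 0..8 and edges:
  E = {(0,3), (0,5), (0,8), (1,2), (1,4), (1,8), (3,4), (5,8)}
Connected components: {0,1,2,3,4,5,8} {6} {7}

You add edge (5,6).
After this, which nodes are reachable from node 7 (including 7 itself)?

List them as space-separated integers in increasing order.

Answer: 7

Derivation:
Before: nodes reachable from 7: {7}
Adding (5,6): merges two components, but neither contains 7. Reachability from 7 unchanged.
After: nodes reachable from 7: {7}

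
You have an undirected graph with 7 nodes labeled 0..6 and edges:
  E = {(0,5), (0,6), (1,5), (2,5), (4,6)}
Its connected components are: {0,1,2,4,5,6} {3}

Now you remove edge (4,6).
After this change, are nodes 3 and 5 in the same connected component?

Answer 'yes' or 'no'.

Initial components: {0,1,2,4,5,6} {3}
Removing edge (4,6): it was a bridge — component count 2 -> 3.
New components: {0,1,2,5,6} {3} {4}
Are 3 and 5 in the same component? no

Answer: no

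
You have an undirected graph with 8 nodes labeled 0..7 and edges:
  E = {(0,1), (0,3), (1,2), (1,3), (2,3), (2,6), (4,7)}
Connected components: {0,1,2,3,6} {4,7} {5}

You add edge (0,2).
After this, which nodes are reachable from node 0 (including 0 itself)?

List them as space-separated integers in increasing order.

Answer: 0 1 2 3 6

Derivation:
Before: nodes reachable from 0: {0,1,2,3,6}
Adding (0,2): both endpoints already in same component. Reachability from 0 unchanged.
After: nodes reachable from 0: {0,1,2,3,6}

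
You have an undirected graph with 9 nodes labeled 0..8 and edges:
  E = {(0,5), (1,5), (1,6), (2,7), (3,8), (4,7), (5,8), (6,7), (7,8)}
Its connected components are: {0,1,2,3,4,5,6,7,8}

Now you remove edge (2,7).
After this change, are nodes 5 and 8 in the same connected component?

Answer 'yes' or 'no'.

Initial components: {0,1,2,3,4,5,6,7,8}
Removing edge (2,7): it was a bridge — component count 1 -> 2.
New components: {0,1,3,4,5,6,7,8} {2}
Are 5 and 8 in the same component? yes

Answer: yes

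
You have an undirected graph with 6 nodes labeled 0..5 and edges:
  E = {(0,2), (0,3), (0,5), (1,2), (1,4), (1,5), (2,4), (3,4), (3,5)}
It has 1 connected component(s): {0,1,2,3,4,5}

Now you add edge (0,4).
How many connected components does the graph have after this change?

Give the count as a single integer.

Answer: 1

Derivation:
Initial component count: 1
Add (0,4): endpoints already in same component. Count unchanged: 1.
New component count: 1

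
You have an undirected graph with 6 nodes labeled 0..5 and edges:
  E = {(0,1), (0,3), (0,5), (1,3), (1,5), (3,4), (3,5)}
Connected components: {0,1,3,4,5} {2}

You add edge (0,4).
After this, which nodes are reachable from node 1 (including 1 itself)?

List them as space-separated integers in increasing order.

Answer: 0 1 3 4 5

Derivation:
Before: nodes reachable from 1: {0,1,3,4,5}
Adding (0,4): both endpoints already in same component. Reachability from 1 unchanged.
After: nodes reachable from 1: {0,1,3,4,5}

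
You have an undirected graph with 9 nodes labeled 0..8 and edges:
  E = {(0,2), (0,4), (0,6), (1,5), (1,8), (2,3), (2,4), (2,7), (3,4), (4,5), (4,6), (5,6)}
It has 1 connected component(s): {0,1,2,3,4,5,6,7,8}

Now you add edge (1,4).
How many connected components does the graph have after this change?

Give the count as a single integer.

Answer: 1

Derivation:
Initial component count: 1
Add (1,4): endpoints already in same component. Count unchanged: 1.
New component count: 1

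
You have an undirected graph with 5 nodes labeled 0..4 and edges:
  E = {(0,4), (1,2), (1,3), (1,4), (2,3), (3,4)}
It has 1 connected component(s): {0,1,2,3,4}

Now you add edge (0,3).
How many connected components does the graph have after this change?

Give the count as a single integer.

Answer: 1

Derivation:
Initial component count: 1
Add (0,3): endpoints already in same component. Count unchanged: 1.
New component count: 1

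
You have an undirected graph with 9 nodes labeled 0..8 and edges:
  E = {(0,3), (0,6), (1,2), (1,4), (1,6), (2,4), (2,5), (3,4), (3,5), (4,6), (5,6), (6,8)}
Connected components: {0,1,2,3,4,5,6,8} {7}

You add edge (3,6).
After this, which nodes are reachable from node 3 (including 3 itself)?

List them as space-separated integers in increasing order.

Before: nodes reachable from 3: {0,1,2,3,4,5,6,8}
Adding (3,6): both endpoints already in same component. Reachability from 3 unchanged.
After: nodes reachable from 3: {0,1,2,3,4,5,6,8}

Answer: 0 1 2 3 4 5 6 8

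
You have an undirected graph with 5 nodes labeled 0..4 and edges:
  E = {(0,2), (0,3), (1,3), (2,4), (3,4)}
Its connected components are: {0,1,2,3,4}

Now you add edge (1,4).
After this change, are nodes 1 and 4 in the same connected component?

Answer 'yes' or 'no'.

Initial components: {0,1,2,3,4}
Adding edge (1,4): both already in same component {0,1,2,3,4}. No change.
New components: {0,1,2,3,4}
Are 1 and 4 in the same component? yes

Answer: yes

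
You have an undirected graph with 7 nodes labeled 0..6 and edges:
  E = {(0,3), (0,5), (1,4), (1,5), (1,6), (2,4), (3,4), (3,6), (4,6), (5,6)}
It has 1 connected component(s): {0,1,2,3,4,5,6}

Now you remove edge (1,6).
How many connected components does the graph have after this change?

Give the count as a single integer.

Initial component count: 1
Remove (1,6): not a bridge. Count unchanged: 1.
  After removal, components: {0,1,2,3,4,5,6}
New component count: 1

Answer: 1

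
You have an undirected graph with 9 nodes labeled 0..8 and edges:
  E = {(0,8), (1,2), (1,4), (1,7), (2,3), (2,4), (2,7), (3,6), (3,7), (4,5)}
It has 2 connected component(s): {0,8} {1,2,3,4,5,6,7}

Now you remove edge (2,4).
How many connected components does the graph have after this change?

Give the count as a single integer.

Answer: 2

Derivation:
Initial component count: 2
Remove (2,4): not a bridge. Count unchanged: 2.
  After removal, components: {0,8} {1,2,3,4,5,6,7}
New component count: 2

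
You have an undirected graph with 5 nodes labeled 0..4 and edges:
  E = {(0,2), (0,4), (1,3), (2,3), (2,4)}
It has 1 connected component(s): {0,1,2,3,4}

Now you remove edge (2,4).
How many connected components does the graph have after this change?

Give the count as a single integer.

Initial component count: 1
Remove (2,4): not a bridge. Count unchanged: 1.
  After removal, components: {0,1,2,3,4}
New component count: 1

Answer: 1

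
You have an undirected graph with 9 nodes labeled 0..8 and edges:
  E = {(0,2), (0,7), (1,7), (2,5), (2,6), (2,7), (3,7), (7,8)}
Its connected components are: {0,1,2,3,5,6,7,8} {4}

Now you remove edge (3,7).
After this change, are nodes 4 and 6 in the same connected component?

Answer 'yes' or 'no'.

Initial components: {0,1,2,3,5,6,7,8} {4}
Removing edge (3,7): it was a bridge — component count 2 -> 3.
New components: {0,1,2,5,6,7,8} {3} {4}
Are 4 and 6 in the same component? no

Answer: no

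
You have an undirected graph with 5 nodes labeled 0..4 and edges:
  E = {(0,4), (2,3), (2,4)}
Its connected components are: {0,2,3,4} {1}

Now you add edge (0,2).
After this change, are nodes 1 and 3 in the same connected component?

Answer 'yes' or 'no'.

Answer: no

Derivation:
Initial components: {0,2,3,4} {1}
Adding edge (0,2): both already in same component {0,2,3,4}. No change.
New components: {0,2,3,4} {1}
Are 1 and 3 in the same component? no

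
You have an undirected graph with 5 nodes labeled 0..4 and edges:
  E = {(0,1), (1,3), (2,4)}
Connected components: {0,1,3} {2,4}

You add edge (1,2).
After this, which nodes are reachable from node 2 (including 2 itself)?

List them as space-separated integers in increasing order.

Before: nodes reachable from 2: {2,4}
Adding (1,2): merges 2's component with another. Reachability grows.
After: nodes reachable from 2: {0,1,2,3,4}

Answer: 0 1 2 3 4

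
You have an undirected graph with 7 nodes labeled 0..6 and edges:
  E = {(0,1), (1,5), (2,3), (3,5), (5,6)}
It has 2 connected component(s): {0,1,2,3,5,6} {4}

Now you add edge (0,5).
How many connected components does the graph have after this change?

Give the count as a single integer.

Initial component count: 2
Add (0,5): endpoints already in same component. Count unchanged: 2.
New component count: 2

Answer: 2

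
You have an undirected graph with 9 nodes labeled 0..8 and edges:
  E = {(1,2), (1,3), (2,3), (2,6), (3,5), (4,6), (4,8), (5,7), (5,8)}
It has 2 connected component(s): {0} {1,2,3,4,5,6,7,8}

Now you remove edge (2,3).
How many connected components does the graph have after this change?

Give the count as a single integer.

Initial component count: 2
Remove (2,3): not a bridge. Count unchanged: 2.
  After removal, components: {0} {1,2,3,4,5,6,7,8}
New component count: 2

Answer: 2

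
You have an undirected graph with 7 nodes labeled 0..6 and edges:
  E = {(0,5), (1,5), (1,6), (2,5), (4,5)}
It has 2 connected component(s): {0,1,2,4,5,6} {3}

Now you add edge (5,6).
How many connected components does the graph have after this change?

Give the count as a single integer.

Initial component count: 2
Add (5,6): endpoints already in same component. Count unchanged: 2.
New component count: 2

Answer: 2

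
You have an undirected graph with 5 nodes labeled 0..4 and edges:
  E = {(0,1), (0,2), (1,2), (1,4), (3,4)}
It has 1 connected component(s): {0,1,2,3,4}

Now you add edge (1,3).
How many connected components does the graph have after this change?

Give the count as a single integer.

Answer: 1

Derivation:
Initial component count: 1
Add (1,3): endpoints already in same component. Count unchanged: 1.
New component count: 1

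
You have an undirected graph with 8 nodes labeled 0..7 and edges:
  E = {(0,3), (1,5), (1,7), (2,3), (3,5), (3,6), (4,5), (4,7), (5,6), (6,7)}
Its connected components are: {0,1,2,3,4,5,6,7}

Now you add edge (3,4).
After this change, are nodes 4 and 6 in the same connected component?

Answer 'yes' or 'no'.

Answer: yes

Derivation:
Initial components: {0,1,2,3,4,5,6,7}
Adding edge (3,4): both already in same component {0,1,2,3,4,5,6,7}. No change.
New components: {0,1,2,3,4,5,6,7}
Are 4 and 6 in the same component? yes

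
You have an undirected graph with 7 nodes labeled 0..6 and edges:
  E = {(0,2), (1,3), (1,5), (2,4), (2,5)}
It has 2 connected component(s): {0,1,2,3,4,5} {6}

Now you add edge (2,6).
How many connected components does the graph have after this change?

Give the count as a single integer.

Answer: 1

Derivation:
Initial component count: 2
Add (2,6): merges two components. Count decreases: 2 -> 1.
New component count: 1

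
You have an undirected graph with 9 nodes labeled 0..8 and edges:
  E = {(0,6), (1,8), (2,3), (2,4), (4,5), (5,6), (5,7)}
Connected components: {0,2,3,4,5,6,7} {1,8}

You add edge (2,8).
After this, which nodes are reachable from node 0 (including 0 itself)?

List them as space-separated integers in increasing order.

Before: nodes reachable from 0: {0,2,3,4,5,6,7}
Adding (2,8): merges 0's component with another. Reachability grows.
After: nodes reachable from 0: {0,1,2,3,4,5,6,7,8}

Answer: 0 1 2 3 4 5 6 7 8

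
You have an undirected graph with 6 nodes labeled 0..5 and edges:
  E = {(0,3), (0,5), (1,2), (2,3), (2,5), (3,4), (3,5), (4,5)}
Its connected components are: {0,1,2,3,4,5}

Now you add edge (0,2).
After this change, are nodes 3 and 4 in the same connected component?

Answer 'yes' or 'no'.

Answer: yes

Derivation:
Initial components: {0,1,2,3,4,5}
Adding edge (0,2): both already in same component {0,1,2,3,4,5}. No change.
New components: {0,1,2,3,4,5}
Are 3 and 4 in the same component? yes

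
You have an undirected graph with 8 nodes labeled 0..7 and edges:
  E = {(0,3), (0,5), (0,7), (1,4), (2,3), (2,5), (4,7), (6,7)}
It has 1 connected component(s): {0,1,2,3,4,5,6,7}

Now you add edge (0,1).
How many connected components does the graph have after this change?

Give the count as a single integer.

Answer: 1

Derivation:
Initial component count: 1
Add (0,1): endpoints already in same component. Count unchanged: 1.
New component count: 1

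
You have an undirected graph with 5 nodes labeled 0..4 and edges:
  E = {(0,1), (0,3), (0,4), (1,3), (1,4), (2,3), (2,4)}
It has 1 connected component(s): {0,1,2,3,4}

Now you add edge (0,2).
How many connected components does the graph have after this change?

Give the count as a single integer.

Initial component count: 1
Add (0,2): endpoints already in same component. Count unchanged: 1.
New component count: 1

Answer: 1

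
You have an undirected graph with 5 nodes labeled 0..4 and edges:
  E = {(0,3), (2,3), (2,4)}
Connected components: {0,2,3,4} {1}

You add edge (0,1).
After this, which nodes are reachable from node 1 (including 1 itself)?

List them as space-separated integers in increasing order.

Before: nodes reachable from 1: {1}
Adding (0,1): merges 1's component with another. Reachability grows.
After: nodes reachable from 1: {0,1,2,3,4}

Answer: 0 1 2 3 4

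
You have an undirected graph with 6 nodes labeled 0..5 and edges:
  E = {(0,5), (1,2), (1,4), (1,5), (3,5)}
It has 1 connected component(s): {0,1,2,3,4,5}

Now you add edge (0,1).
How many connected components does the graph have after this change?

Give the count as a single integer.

Answer: 1

Derivation:
Initial component count: 1
Add (0,1): endpoints already in same component. Count unchanged: 1.
New component count: 1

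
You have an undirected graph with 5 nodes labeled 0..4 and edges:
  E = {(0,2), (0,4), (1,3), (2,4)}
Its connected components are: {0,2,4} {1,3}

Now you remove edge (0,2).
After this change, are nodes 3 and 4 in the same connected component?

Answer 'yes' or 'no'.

Answer: no

Derivation:
Initial components: {0,2,4} {1,3}
Removing edge (0,2): not a bridge — component count unchanged at 2.
New components: {0,2,4} {1,3}
Are 3 and 4 in the same component? no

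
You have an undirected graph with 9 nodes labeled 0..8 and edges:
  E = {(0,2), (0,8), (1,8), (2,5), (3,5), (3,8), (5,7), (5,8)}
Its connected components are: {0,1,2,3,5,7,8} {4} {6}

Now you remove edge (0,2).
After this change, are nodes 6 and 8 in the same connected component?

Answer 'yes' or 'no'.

Initial components: {0,1,2,3,5,7,8} {4} {6}
Removing edge (0,2): not a bridge — component count unchanged at 3.
New components: {0,1,2,3,5,7,8} {4} {6}
Are 6 and 8 in the same component? no

Answer: no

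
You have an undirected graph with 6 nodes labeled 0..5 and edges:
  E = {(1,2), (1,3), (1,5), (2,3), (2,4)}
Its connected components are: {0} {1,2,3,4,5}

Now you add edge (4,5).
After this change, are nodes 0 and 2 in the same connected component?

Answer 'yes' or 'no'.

Initial components: {0} {1,2,3,4,5}
Adding edge (4,5): both already in same component {1,2,3,4,5}. No change.
New components: {0} {1,2,3,4,5}
Are 0 and 2 in the same component? no

Answer: no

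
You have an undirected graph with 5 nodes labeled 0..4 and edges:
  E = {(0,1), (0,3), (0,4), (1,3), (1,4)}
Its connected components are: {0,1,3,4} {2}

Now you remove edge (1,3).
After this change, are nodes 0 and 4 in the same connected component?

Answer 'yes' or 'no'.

Initial components: {0,1,3,4} {2}
Removing edge (1,3): not a bridge — component count unchanged at 2.
New components: {0,1,3,4} {2}
Are 0 and 4 in the same component? yes

Answer: yes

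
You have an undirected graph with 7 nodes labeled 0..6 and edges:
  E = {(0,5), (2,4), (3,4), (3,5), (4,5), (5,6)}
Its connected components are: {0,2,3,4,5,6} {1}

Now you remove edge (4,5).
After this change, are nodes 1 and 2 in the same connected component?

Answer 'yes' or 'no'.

Initial components: {0,2,3,4,5,6} {1}
Removing edge (4,5): not a bridge — component count unchanged at 2.
New components: {0,2,3,4,5,6} {1}
Are 1 and 2 in the same component? no

Answer: no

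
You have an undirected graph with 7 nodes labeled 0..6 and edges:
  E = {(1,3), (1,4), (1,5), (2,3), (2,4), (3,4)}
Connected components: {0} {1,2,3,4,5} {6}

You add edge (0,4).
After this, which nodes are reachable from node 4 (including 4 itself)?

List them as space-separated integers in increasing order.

Answer: 0 1 2 3 4 5

Derivation:
Before: nodes reachable from 4: {1,2,3,4,5}
Adding (0,4): merges 4's component with another. Reachability grows.
After: nodes reachable from 4: {0,1,2,3,4,5}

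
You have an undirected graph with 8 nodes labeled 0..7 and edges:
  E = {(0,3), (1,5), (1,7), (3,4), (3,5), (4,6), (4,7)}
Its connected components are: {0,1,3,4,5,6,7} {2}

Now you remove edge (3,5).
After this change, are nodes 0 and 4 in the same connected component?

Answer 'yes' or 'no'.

Initial components: {0,1,3,4,5,6,7} {2}
Removing edge (3,5): not a bridge — component count unchanged at 2.
New components: {0,1,3,4,5,6,7} {2}
Are 0 and 4 in the same component? yes

Answer: yes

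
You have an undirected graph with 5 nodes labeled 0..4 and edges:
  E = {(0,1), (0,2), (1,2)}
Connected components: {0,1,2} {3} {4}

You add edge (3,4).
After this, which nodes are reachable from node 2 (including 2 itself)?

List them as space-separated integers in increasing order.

Before: nodes reachable from 2: {0,1,2}
Adding (3,4): merges two components, but neither contains 2. Reachability from 2 unchanged.
After: nodes reachable from 2: {0,1,2}

Answer: 0 1 2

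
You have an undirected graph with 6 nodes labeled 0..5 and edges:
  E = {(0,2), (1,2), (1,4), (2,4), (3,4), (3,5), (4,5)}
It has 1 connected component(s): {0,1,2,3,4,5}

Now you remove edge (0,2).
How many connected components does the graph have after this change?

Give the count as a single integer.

Answer: 2

Derivation:
Initial component count: 1
Remove (0,2): it was a bridge. Count increases: 1 -> 2.
  After removal, components: {0} {1,2,3,4,5}
New component count: 2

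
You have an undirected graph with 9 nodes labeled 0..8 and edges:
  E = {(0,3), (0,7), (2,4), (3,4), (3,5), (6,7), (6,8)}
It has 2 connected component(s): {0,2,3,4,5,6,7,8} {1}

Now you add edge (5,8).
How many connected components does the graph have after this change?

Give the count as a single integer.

Answer: 2

Derivation:
Initial component count: 2
Add (5,8): endpoints already in same component. Count unchanged: 2.
New component count: 2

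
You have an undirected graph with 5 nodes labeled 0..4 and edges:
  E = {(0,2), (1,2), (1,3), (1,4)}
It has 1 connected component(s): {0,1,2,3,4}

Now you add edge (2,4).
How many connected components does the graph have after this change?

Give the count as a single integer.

Answer: 1

Derivation:
Initial component count: 1
Add (2,4): endpoints already in same component. Count unchanged: 1.
New component count: 1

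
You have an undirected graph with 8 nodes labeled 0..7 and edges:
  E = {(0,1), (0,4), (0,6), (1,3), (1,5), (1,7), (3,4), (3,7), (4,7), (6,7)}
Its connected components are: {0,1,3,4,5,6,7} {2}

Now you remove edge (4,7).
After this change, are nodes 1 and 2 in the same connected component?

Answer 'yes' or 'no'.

Answer: no

Derivation:
Initial components: {0,1,3,4,5,6,7} {2}
Removing edge (4,7): not a bridge — component count unchanged at 2.
New components: {0,1,3,4,5,6,7} {2}
Are 1 and 2 in the same component? no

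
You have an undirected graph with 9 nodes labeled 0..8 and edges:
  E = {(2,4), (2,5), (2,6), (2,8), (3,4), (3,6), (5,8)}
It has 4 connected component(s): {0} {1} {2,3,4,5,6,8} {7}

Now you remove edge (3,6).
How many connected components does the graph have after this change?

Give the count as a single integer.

Initial component count: 4
Remove (3,6): not a bridge. Count unchanged: 4.
  After removal, components: {0} {1} {2,3,4,5,6,8} {7}
New component count: 4

Answer: 4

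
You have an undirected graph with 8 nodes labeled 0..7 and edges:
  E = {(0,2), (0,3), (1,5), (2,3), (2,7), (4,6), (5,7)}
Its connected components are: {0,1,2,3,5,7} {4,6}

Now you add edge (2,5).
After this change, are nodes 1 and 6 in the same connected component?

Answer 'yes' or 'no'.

Answer: no

Derivation:
Initial components: {0,1,2,3,5,7} {4,6}
Adding edge (2,5): both already in same component {0,1,2,3,5,7}. No change.
New components: {0,1,2,3,5,7} {4,6}
Are 1 and 6 in the same component? no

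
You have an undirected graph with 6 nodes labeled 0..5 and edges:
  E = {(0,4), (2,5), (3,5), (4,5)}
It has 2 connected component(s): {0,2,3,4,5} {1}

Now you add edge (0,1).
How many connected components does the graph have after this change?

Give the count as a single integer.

Initial component count: 2
Add (0,1): merges two components. Count decreases: 2 -> 1.
New component count: 1

Answer: 1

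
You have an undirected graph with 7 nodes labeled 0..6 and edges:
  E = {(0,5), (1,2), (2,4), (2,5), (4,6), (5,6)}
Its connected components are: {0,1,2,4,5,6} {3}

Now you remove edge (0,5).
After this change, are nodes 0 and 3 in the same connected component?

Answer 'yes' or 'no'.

Initial components: {0,1,2,4,5,6} {3}
Removing edge (0,5): it was a bridge — component count 2 -> 3.
New components: {0} {1,2,4,5,6} {3}
Are 0 and 3 in the same component? no

Answer: no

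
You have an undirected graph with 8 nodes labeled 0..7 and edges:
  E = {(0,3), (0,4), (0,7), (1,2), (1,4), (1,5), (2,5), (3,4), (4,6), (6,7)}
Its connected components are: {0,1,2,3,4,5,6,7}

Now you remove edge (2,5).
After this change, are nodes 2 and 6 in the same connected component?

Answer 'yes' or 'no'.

Initial components: {0,1,2,3,4,5,6,7}
Removing edge (2,5): not a bridge — component count unchanged at 1.
New components: {0,1,2,3,4,5,6,7}
Are 2 and 6 in the same component? yes

Answer: yes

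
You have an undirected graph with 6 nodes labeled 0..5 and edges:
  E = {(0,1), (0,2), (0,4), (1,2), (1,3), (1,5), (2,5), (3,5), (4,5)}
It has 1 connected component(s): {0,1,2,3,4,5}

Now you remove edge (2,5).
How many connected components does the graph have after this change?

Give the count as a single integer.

Answer: 1

Derivation:
Initial component count: 1
Remove (2,5): not a bridge. Count unchanged: 1.
  After removal, components: {0,1,2,3,4,5}
New component count: 1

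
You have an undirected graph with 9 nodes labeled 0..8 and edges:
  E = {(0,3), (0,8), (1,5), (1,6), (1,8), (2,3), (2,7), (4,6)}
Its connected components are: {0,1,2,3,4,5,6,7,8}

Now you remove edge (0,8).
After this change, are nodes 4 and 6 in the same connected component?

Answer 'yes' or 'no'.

Answer: yes

Derivation:
Initial components: {0,1,2,3,4,5,6,7,8}
Removing edge (0,8): it was a bridge — component count 1 -> 2.
New components: {0,2,3,7} {1,4,5,6,8}
Are 4 and 6 in the same component? yes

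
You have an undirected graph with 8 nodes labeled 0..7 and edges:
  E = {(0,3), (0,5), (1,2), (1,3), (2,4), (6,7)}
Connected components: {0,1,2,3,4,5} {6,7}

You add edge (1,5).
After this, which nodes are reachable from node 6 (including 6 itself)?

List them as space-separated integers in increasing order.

Before: nodes reachable from 6: {6,7}
Adding (1,5): both endpoints already in same component. Reachability from 6 unchanged.
After: nodes reachable from 6: {6,7}

Answer: 6 7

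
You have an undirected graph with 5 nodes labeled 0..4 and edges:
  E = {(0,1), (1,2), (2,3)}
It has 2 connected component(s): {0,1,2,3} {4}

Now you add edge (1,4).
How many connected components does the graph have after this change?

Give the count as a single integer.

Initial component count: 2
Add (1,4): merges two components. Count decreases: 2 -> 1.
New component count: 1

Answer: 1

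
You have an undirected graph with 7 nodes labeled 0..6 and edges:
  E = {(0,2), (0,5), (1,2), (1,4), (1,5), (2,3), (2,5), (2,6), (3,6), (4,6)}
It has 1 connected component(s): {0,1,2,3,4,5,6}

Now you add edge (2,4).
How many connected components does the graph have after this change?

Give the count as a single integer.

Answer: 1

Derivation:
Initial component count: 1
Add (2,4): endpoints already in same component. Count unchanged: 1.
New component count: 1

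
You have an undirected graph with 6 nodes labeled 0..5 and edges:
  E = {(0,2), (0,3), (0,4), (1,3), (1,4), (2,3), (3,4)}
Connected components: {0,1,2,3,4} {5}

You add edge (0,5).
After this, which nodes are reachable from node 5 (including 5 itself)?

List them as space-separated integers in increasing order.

Answer: 0 1 2 3 4 5

Derivation:
Before: nodes reachable from 5: {5}
Adding (0,5): merges 5's component with another. Reachability grows.
After: nodes reachable from 5: {0,1,2,3,4,5}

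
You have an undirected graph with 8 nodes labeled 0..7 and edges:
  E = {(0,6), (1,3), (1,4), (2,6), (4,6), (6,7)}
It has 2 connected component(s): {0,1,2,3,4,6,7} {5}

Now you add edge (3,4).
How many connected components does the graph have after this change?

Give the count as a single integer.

Answer: 2

Derivation:
Initial component count: 2
Add (3,4): endpoints already in same component. Count unchanged: 2.
New component count: 2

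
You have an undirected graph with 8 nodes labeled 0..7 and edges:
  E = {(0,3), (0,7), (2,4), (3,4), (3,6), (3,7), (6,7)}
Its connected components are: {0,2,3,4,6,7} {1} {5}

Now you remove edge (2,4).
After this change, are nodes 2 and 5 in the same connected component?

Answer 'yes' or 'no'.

Initial components: {0,2,3,4,6,7} {1} {5}
Removing edge (2,4): it was a bridge — component count 3 -> 4.
New components: {0,3,4,6,7} {1} {2} {5}
Are 2 and 5 in the same component? no

Answer: no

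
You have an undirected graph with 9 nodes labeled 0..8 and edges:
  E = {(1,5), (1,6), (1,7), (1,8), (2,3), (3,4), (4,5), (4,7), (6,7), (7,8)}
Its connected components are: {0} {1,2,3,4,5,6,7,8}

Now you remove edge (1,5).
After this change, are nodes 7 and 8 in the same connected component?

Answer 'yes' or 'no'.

Initial components: {0} {1,2,3,4,5,6,7,8}
Removing edge (1,5): not a bridge — component count unchanged at 2.
New components: {0} {1,2,3,4,5,6,7,8}
Are 7 and 8 in the same component? yes

Answer: yes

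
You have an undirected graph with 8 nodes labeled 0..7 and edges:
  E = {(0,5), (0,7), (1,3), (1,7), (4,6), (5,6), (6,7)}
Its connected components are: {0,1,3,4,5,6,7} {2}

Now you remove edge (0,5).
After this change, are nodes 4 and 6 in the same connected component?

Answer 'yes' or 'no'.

Answer: yes

Derivation:
Initial components: {0,1,3,4,5,6,7} {2}
Removing edge (0,5): not a bridge — component count unchanged at 2.
New components: {0,1,3,4,5,6,7} {2}
Are 4 and 6 in the same component? yes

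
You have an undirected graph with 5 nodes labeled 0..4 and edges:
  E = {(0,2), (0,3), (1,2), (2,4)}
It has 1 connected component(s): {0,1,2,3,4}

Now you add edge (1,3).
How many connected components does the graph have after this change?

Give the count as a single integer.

Initial component count: 1
Add (1,3): endpoints already in same component. Count unchanged: 1.
New component count: 1

Answer: 1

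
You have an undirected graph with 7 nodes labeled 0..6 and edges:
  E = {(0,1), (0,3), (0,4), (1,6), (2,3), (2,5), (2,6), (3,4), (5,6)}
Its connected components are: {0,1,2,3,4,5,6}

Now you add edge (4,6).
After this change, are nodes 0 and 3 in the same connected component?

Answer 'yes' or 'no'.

Initial components: {0,1,2,3,4,5,6}
Adding edge (4,6): both already in same component {0,1,2,3,4,5,6}. No change.
New components: {0,1,2,3,4,5,6}
Are 0 and 3 in the same component? yes

Answer: yes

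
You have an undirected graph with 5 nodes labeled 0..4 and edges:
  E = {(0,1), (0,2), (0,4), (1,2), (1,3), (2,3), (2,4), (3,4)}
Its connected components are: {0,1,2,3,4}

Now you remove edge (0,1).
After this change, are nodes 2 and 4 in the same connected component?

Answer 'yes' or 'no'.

Initial components: {0,1,2,3,4}
Removing edge (0,1): not a bridge — component count unchanged at 1.
New components: {0,1,2,3,4}
Are 2 and 4 in the same component? yes

Answer: yes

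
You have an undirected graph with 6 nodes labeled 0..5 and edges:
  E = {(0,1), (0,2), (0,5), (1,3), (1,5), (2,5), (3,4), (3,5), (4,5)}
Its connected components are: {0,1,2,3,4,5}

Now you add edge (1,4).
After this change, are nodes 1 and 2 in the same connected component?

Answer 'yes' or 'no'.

Initial components: {0,1,2,3,4,5}
Adding edge (1,4): both already in same component {0,1,2,3,4,5}. No change.
New components: {0,1,2,3,4,5}
Are 1 and 2 in the same component? yes

Answer: yes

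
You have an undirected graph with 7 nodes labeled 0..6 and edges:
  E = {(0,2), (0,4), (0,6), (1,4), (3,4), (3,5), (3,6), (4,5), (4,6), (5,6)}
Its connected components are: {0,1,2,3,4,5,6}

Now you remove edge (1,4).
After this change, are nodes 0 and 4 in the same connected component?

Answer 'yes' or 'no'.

Answer: yes

Derivation:
Initial components: {0,1,2,3,4,5,6}
Removing edge (1,4): it was a bridge — component count 1 -> 2.
New components: {0,2,3,4,5,6} {1}
Are 0 and 4 in the same component? yes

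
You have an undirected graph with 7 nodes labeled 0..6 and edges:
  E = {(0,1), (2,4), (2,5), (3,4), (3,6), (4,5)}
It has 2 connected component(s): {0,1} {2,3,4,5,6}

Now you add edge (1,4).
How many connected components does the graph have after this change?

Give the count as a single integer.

Initial component count: 2
Add (1,4): merges two components. Count decreases: 2 -> 1.
New component count: 1

Answer: 1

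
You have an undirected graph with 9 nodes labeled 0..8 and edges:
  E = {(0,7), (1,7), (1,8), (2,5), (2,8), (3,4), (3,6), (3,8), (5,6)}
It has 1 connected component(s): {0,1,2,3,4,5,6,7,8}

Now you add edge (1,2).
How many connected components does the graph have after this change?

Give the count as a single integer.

Answer: 1

Derivation:
Initial component count: 1
Add (1,2): endpoints already in same component. Count unchanged: 1.
New component count: 1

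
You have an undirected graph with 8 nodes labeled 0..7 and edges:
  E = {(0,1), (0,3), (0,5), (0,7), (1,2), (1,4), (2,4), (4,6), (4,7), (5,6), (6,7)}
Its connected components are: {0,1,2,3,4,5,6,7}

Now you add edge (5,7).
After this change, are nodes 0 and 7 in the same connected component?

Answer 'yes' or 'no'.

Answer: yes

Derivation:
Initial components: {0,1,2,3,4,5,6,7}
Adding edge (5,7): both already in same component {0,1,2,3,4,5,6,7}. No change.
New components: {0,1,2,3,4,5,6,7}
Are 0 and 7 in the same component? yes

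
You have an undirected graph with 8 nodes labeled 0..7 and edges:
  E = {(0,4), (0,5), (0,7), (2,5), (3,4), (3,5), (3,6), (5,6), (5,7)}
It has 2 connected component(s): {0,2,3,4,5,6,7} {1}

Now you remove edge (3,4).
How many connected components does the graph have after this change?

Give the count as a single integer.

Answer: 2

Derivation:
Initial component count: 2
Remove (3,4): not a bridge. Count unchanged: 2.
  After removal, components: {0,2,3,4,5,6,7} {1}
New component count: 2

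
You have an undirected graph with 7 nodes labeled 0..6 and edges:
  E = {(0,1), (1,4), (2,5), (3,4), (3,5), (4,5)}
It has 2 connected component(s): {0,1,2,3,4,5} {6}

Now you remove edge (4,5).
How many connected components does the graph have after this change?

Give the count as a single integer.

Answer: 2

Derivation:
Initial component count: 2
Remove (4,5): not a bridge. Count unchanged: 2.
  After removal, components: {0,1,2,3,4,5} {6}
New component count: 2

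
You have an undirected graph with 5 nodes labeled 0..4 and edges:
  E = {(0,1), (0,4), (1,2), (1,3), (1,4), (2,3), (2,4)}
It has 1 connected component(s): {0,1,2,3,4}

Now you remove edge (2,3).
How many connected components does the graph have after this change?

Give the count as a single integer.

Initial component count: 1
Remove (2,3): not a bridge. Count unchanged: 1.
  After removal, components: {0,1,2,3,4}
New component count: 1

Answer: 1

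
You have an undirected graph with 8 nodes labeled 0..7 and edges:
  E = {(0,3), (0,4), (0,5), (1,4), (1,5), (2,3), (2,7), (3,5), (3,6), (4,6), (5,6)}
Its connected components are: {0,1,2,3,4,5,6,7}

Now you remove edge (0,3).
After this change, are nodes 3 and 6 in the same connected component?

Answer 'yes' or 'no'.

Initial components: {0,1,2,3,4,5,6,7}
Removing edge (0,3): not a bridge — component count unchanged at 1.
New components: {0,1,2,3,4,5,6,7}
Are 3 and 6 in the same component? yes

Answer: yes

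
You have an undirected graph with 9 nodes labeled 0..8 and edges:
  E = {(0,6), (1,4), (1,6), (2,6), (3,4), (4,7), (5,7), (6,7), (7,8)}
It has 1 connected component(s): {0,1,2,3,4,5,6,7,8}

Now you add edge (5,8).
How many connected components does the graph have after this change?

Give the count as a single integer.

Answer: 1

Derivation:
Initial component count: 1
Add (5,8): endpoints already in same component. Count unchanged: 1.
New component count: 1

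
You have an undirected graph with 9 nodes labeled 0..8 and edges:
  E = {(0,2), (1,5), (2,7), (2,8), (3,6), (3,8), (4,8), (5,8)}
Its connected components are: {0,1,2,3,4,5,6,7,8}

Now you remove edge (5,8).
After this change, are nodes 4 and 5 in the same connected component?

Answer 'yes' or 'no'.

Initial components: {0,1,2,3,4,5,6,7,8}
Removing edge (5,8): it was a bridge — component count 1 -> 2.
New components: {0,2,3,4,6,7,8} {1,5}
Are 4 and 5 in the same component? no

Answer: no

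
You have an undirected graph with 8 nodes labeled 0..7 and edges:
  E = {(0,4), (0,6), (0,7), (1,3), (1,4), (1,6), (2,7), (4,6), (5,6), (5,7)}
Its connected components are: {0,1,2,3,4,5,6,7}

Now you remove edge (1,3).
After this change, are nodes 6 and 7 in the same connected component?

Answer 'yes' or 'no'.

Answer: yes

Derivation:
Initial components: {0,1,2,3,4,5,6,7}
Removing edge (1,3): it was a bridge — component count 1 -> 2.
New components: {0,1,2,4,5,6,7} {3}
Are 6 and 7 in the same component? yes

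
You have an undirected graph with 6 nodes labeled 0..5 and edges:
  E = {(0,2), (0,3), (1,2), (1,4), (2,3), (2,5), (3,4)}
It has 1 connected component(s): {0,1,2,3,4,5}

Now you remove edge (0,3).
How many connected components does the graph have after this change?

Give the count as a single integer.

Answer: 1

Derivation:
Initial component count: 1
Remove (0,3): not a bridge. Count unchanged: 1.
  After removal, components: {0,1,2,3,4,5}
New component count: 1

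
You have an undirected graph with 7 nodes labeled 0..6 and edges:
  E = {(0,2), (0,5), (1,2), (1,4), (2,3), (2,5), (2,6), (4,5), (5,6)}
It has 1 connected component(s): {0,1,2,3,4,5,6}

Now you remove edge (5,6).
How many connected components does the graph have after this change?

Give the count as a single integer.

Initial component count: 1
Remove (5,6): not a bridge. Count unchanged: 1.
  After removal, components: {0,1,2,3,4,5,6}
New component count: 1

Answer: 1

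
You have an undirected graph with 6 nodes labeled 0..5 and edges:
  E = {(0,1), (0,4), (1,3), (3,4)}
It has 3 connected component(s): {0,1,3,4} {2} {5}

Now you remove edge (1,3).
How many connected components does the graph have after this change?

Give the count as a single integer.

Initial component count: 3
Remove (1,3): not a bridge. Count unchanged: 3.
  After removal, components: {0,1,3,4} {2} {5}
New component count: 3

Answer: 3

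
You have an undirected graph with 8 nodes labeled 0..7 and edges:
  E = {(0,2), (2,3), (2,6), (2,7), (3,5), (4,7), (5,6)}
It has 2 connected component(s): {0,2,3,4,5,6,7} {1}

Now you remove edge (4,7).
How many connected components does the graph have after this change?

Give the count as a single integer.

Initial component count: 2
Remove (4,7): it was a bridge. Count increases: 2 -> 3.
  After removal, components: {0,2,3,5,6,7} {1} {4}
New component count: 3

Answer: 3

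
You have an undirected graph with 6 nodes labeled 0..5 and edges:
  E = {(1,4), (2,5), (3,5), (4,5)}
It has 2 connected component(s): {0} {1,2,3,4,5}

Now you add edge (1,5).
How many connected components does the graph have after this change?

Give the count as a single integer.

Answer: 2

Derivation:
Initial component count: 2
Add (1,5): endpoints already in same component. Count unchanged: 2.
New component count: 2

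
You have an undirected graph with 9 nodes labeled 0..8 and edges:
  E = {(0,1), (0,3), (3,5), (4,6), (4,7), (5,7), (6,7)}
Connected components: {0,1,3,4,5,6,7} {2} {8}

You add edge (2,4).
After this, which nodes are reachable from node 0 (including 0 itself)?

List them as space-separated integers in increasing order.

Before: nodes reachable from 0: {0,1,3,4,5,6,7}
Adding (2,4): merges 0's component with another. Reachability grows.
After: nodes reachable from 0: {0,1,2,3,4,5,6,7}

Answer: 0 1 2 3 4 5 6 7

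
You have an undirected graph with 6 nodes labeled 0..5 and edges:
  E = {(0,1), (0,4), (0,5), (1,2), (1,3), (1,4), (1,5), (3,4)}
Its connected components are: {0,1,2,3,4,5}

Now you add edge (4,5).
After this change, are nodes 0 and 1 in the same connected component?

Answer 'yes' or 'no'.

Initial components: {0,1,2,3,4,5}
Adding edge (4,5): both already in same component {0,1,2,3,4,5}. No change.
New components: {0,1,2,3,4,5}
Are 0 and 1 in the same component? yes

Answer: yes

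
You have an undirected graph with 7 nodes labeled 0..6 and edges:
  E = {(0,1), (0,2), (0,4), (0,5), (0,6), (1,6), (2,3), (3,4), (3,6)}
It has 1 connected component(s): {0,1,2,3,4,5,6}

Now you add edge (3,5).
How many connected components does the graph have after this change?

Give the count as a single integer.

Answer: 1

Derivation:
Initial component count: 1
Add (3,5): endpoints already in same component. Count unchanged: 1.
New component count: 1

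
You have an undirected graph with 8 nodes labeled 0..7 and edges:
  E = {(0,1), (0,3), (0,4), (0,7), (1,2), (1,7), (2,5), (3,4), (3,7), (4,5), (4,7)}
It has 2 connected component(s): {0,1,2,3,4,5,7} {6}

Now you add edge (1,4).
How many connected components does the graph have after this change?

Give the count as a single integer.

Answer: 2

Derivation:
Initial component count: 2
Add (1,4): endpoints already in same component. Count unchanged: 2.
New component count: 2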